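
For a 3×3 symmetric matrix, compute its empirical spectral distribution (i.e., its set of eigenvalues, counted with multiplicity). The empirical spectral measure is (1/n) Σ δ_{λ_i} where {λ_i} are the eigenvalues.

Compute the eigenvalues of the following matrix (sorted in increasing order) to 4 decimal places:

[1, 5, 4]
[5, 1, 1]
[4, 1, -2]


Since M is real symmetric, all three eigenvalues are real; they are the roots of det(λI − M) = λ³ − (tr M) λ² + s λ − det M, where s is the sum of the principal 2×2 minors.
tr M = 1 + 1 + (-2) = 0.
s = (1·1 − 5²) + (1·(-2) − 4²) + (1·(-2) − 1²) = -24 + (-18) + (-3) = -45.
det M (expand along row 1) = 1·(-3) − 5·(-14) + 4·1 = 71.
Characteristic polynomial: λ³ − 45λ − 71 = 0.
Substitute λ = y + (tr M)/3 = y + 0.000000 to remove the quadratic term: y³ + p·y + q = 0 with p = s − (tr M)²/3 = -45.000000 and q = −2(tr M)³/27 + (tr M)·s/3 − det M = -71.000000.
Three real roots ⇒ use the trigonometric (Viète) form: r = 2√(−p/3) = 7.745967, φ = arccos(3q/(p·r)) = arccos(0.611071) = 0.913384 rad.
y_k = r·cos(φ/3 − 2πk/3) for k = 0, 1, 2 gives y = 7.389719, -1.683879, -5.705840.
λ_k = y_k + 0.000000 gives λ = 7.3897, -1.6839, -5.7058 (check: the sum is 0.0000 = tr M).

Eigenvalues sorted in increasing order: [-5.7058, -1.6839, 7.3897].


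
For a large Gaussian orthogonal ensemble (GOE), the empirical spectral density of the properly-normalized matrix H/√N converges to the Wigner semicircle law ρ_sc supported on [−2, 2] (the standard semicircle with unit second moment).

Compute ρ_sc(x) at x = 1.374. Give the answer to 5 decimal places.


ρ_sc(x) = (1/(2π)) √(4 − x²). With x = 1.374:
  4 − x² = 4 − (1.374)² = 4 − 1.887876 = 2.112124.
  √(4 − x²) = 1.453315.
  1/(2π) = 0.159155.
  ρ_sc(1.374) = 0.159155 · 1.453315 = 0.231302.

Rounded to 5 decimal places: ρ_sc(1.374) ≈ 0.23130.


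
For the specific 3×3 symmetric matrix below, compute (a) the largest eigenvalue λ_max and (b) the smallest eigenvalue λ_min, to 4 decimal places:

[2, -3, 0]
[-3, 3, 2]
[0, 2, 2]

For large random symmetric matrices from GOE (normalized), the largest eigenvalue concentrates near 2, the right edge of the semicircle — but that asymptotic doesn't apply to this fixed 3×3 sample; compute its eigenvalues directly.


Since M is real symmetric, all three eigenvalues are real; they are the roots of det(λI − M) = λ³ − (tr M) λ² + s λ − det M, where s is the sum of the principal 2×2 minors.
tr M = 2 + 3 + 2 = 7.
s = (2·3 − (-3)²) + (2·2 − 0²) + (3·2 − 2²) = -3 + 4 + 2 = 3.
det M (expand along row 1) = 2·2 − (-3)·(-6) + 0·(-6) = -14.
Characteristic polynomial: λ³ − 7λ² + 3λ + 14 = 0.
Substitute λ = y + (tr M)/3 = y + 2.333333 to remove the quadratic term: y³ + p·y + q = 0 with p = s − (tr M)²/3 = -13.333333 and q = −2(tr M)³/27 + (tr M)·s/3 − det M = -4.407407.
Three real roots ⇒ use the trigonometric (Viète) form: r = 2√(−p/3) = 4.216370, φ = arccos(3q/(p·r)) = arccos(0.235194) = 1.333378 rad.
y_k = r·cos(φ/3 − 2πk/3) for k = 0, 1, 2 gives y = 3.806722, -0.333333, -3.473388.
λ_k = y_k + 2.333333 gives λ = 6.1401, 2.0000, -1.1401 (check: the sum is 7.0000 = tr M).

Hence λ_max = 6.1401 and λ_min = -1.1401.


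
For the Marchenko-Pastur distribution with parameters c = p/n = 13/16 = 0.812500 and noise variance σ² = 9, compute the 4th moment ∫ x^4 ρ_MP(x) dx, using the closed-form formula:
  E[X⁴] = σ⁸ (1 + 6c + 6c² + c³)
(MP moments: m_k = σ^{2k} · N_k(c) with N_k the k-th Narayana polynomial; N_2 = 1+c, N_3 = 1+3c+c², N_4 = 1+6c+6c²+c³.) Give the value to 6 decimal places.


E[X⁴] = σ⁸ (1 + 6c + 6c² + c³) (fourth MP moment). With σ² = 9 (so σ⁸ = 6561) and c = 13/16 = 0.812500: E[X⁴] = 6561 · (1 + 6·0.812500 + 6·(0.812500)² + (0.812500)³) = 6561 · 10.372314.

So E[X^4] = 68052.755127.


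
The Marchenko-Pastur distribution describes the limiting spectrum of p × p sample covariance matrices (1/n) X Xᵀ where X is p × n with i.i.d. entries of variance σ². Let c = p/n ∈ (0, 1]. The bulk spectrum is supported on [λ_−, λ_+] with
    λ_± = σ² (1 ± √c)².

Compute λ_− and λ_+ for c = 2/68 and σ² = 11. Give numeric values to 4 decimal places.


c = 2/68 = 0.029412; √c = 0.171499.
λ_− = σ² (1 − √c)² = 11 · (1 − 0.171499)² = 11 · (0.828501)² = 7.550561.
λ_+ = σ² (1 + √c)² = 11 · (1 + 0.171499)² = 11 · (1.171499)² = 15.096498.

Rounded to 4 decimal places: λ_− ≈ 7.5506, λ_+ ≈ 15.0965.


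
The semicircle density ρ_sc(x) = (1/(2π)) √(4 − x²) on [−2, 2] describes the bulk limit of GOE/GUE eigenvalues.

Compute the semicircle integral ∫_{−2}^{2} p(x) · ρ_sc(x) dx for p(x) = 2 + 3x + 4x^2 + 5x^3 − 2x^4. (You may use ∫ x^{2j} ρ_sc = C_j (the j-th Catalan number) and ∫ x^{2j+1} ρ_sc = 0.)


Write p(x) = Σ a_i x^i, split into monomials and integrate each against ρ_sc separately.
Using ∫ x^{2j} ρ_sc = C_j = (1/(j+1)) C(2j, j) (Catalan numbers) and ∫ x^{2j+1} ρ_sc = 0 (odd monomials vanish by symmetry):
  i = 0 (even): a_0 · C_{0} = 2 · 1 = 2
  i = 1 (odd): ∫ x^1 ρ_sc = 0 (vanishes)
  i = 2 (even): a_2 · C_{1} = 4 · 1 = 4
  i = 3 (odd): ∫ x^3 ρ_sc = 0 (vanishes)
  i = 4 (even): a_4 · C_{2} = -2 · 2 = -4

Summing the contributions: ∫_{−2}^{2} p(x) ρ_sc(x) dx = 2 + 4 + (-4) = 2.


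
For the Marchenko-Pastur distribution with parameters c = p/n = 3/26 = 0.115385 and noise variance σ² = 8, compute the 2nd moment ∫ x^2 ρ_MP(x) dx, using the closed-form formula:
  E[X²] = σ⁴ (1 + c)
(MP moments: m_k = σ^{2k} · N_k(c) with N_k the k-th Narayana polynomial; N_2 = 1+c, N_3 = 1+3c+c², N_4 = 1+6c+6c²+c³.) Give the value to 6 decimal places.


E[X²] = σ⁴ (1 + c) (second MP moment). With σ² = 8 (so σ⁴ = 64) and c = 3/26 = 0.115385: E[X²] = 64 · (1 + 0.115385) = 64 · 1.115385.

So E[X^2] = 71.384615.


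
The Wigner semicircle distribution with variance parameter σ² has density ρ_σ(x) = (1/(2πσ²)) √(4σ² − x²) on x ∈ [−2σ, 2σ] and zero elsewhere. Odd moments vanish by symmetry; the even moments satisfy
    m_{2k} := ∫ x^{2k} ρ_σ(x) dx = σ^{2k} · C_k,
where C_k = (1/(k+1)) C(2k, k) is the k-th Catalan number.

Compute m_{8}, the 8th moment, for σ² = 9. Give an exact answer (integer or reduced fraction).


By the scaled semicircle moment identity, m_{2k} = σ^{2k} · C_k with k = 4.
C_4 = (1/(k+1)) · C(2k, k) = (1/5) · C(8, 4) = (1/5) · 70 = 14.
σ^{2k} = (σ²)^k = (9)^4 = 6561.

Therefore m_{8} = σ^{8} · C_4 = 6561 · 14 = 91854.


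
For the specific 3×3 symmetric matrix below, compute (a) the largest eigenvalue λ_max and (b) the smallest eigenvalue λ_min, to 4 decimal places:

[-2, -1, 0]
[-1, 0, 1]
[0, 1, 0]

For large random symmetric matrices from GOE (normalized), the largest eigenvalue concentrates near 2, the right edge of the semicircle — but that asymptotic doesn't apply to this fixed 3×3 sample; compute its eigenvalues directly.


Since M is real symmetric, all three eigenvalues are real; they are the roots of det(λI − M) = λ³ − (tr M) λ² + s λ − det M, where s is the sum of the principal 2×2 minors.
tr M = -2 + 0 + 0 = -2.
s = ((-2)·0 − (-1)²) + ((-2)·0 − 0²) + (0·0 − 1²) = -1 + 0 + (-1) = -2.
det M (expand along row 1) = (-2)·(-1) − (-1)·0 + 0·(-1) = 2.
Characteristic polynomial: λ³ + 2λ² − 2λ − 2 = 0.
Substitute λ = y + (tr M)/3 = y − 0.666667 to remove the quadratic term: y³ + p·y + q = 0 with p = s − (tr M)²/3 = -3.333333 and q = −2(tr M)³/27 + (tr M)·s/3 − det M = -0.074074.
Three real roots ⇒ use the trigonometric (Viète) form: r = 2√(−p/3) = 2.108185, φ = arccos(3q/(p·r)) = arccos(0.031623) = 1.539168 rad.
y_k = r·cos(φ/3 − 2πk/3) for k = 0, 1, 2 gives y = 1.836753, -0.022226, -1.814528.
λ_k = y_k − 0.666667 gives λ = 1.1701, -0.6889, -2.4812 (check: the sum is -2.0000 = tr M).

Hence λ_max = 1.1701 and λ_min = -2.4812.


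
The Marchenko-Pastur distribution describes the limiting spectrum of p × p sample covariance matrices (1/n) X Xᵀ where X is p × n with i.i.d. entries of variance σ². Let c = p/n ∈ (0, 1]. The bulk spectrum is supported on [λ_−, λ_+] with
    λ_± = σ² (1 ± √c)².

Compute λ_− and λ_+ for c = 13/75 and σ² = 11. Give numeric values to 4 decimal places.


c = 13/75 = 0.173333; √c = 0.416333.
λ_− = σ² (1 − √c)² = 11 · (1 − 0.416333)² = 11 · (0.583667)² = 3.747336.
λ_+ = σ² (1 + √c)² = 11 · (1 + 0.416333)² = 11 · (1.416333)² = 22.065997.

Rounded to 4 decimal places: λ_− ≈ 3.7473, λ_+ ≈ 22.0660.


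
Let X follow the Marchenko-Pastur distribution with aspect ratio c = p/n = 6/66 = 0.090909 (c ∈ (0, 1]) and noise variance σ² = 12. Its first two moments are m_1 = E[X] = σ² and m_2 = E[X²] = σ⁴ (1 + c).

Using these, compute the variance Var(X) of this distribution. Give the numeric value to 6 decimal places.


m_1 = E[X] = σ² = 12, so m_1² = 144.
m_2 = E[X²] = σ⁴ (1 + c) = 144 · (1 + 0.090909) = 144 · 1.090909 = 157.090909.
(Note m_2 − m_1² simplifies to c · σ⁴ = 0.090909 · 144.)

Var(X) = m_2 − m_1² = 157.090909 − 144 = 13.090909.


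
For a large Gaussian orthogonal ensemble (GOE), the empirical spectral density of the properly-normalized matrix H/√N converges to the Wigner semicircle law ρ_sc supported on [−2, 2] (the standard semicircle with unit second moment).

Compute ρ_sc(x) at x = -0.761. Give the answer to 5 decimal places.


ρ_sc(x) = (1/(2π)) √(4 − x²). With x = -0.761:
  4 − x² = 4 − (-0.761)² = 4 − 0.579121 = 3.420879.
  √(4 − x²) = 1.849562.
  1/(2π) = 0.159155.
  ρ_sc(-0.761) = 0.159155 · 1.849562 = 0.294367.

Rounded to 5 decimal places: ρ_sc(-0.761) ≈ 0.29437.


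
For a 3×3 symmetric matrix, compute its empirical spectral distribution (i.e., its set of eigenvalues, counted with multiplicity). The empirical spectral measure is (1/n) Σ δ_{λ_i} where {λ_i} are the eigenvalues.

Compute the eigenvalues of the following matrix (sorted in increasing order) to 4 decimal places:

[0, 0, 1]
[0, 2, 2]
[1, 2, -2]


Since M is real symmetric, all three eigenvalues are real; they are the roots of det(λI − M) = λ³ − (tr M) λ² + s λ − det M, where s is the sum of the principal 2×2 minors.
tr M = 0 + 2 + (-2) = 0.
s = (0·2 − 0²) + (0·(-2) − 1²) + (2·(-2) − 2²) = 0 + (-1) + (-8) = -9.
det M (expand along row 1) = 0·(-8) − 0·(-2) + 1·(-2) = -2.
Characteristic polynomial: λ³ − 9λ + 2 = 0.
Substitute λ = y + (tr M)/3 = y + 0.000000 to remove the quadratic term: y³ + p·y + q = 0 with p = s − (tr M)²/3 = -9.000000 and q = −2(tr M)³/27 + (tr M)·s/3 − det M = 2.000000.
Three real roots ⇒ use the trigonometric (Viète) form: r = 2√(−p/3) = 3.464102, φ = arccos(3q/(p·r)) = arccos(-0.192450) = 1.764455 rad.
y_k = r·cos(φ/3 − 2πk/3) for k = 0, 1, 2 gives y = 2.882021, 0.223462, -3.105483.
λ_k = y_k + 0.000000 gives λ = 2.8820, 0.2235, -3.1055 (check: the sum is 0.0000 = tr M).

Eigenvalues sorted in increasing order: [-3.1055, 0.2235, 2.8820].


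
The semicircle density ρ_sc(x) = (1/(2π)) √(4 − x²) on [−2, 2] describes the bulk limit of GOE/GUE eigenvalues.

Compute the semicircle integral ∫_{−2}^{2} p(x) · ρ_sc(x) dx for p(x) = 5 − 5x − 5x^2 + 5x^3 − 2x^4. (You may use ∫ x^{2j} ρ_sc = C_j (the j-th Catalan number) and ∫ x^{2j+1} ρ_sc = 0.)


Write p(x) = Σ a_i x^i, split into monomials and integrate each against ρ_sc separately.
Using ∫ x^{2j} ρ_sc = C_j = (1/(j+1)) C(2j, j) (Catalan numbers) and ∫ x^{2j+1} ρ_sc = 0 (odd monomials vanish by symmetry):
  i = 0 (even): a_0 · C_{0} = 5 · 1 = 5
  i = 1 (odd): ∫ x^1 ρ_sc = 0 (vanishes)
  i = 2 (even): a_2 · C_{1} = -5 · 1 = -5
  i = 3 (odd): ∫ x^3 ρ_sc = 0 (vanishes)
  i = 4 (even): a_4 · C_{2} = -2 · 2 = -4

Summing the contributions: ∫_{−2}^{2} p(x) ρ_sc(x) dx = 5 + (-5) + (-4) = -4.


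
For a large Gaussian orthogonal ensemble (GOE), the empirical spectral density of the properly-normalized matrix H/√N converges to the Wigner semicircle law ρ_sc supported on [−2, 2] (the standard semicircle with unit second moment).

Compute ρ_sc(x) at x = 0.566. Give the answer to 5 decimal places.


ρ_sc(x) = (1/(2π)) √(4 − x²). With x = 0.566:
  4 − x² = 4 − (0.566)² = 4 − 0.320356 = 3.679644.
  √(4 − x²) = 1.918240.
  1/(2π) = 0.159155.
  ρ_sc(0.566) = 0.159155 · 1.918240 = 0.305297.

Rounded to 5 decimal places: ρ_sc(0.566) ≈ 0.30530.


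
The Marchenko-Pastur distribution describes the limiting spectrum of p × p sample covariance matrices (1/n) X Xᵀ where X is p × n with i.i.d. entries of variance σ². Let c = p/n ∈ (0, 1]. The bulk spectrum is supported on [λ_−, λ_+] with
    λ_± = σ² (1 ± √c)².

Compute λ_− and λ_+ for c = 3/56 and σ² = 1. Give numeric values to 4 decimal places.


c = 3/56 = 0.053571; √c = 0.231455.
λ_− = σ² (1 − √c)² = 1 · (1 − 0.231455)² = 1 · (0.768545)² = 0.590661.
λ_+ = σ² (1 + √c)² = 1 · (1 + 0.231455)² = 1 · (1.231455)² = 1.516481.

Rounded to 4 decimal places: λ_− ≈ 0.5907, λ_+ ≈ 1.5165.


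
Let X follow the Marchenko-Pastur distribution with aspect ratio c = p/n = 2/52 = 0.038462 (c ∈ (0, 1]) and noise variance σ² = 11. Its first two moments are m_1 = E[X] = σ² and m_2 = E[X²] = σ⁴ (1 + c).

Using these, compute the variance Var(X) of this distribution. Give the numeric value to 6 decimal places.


m_1 = E[X] = σ² = 11, so m_1² = 121.
m_2 = E[X²] = σ⁴ (1 + c) = 121 · (1 + 0.038462) = 121 · 1.038462 = 125.653846.
(Note m_2 − m_1² simplifies to c · σ⁴ = 0.038462 · 121.)

Var(X) = m_2 − m_1² = 125.653846 − 121 = 4.653846.


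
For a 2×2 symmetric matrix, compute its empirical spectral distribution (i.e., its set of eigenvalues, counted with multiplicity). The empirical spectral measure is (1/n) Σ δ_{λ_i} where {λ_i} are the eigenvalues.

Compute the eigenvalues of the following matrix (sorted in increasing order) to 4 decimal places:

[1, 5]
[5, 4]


Since M is real symmetric, both eigenvalues are real; they are the roots of det(λI − M) = λ² − (tr M) λ + det M.
tr M = 1 + 4 = 5.
det M = 1·4 − 5² = 4 − 25 = -21.
Characteristic polynomial: λ² − 5λ − 21 = 0.
Discriminant Δ = (tr M)² − 4·det M = 25 − (-84) = 109; √Δ = 10.440307.
λ = (tr M ± √Δ)/2 = (5 ± 10.440307)/2, giving (tr M − √Δ)/2 = -2.7202 and (tr M + √Δ)/2 = 7.7202.

Eigenvalues sorted in increasing order: [-2.7202, 7.7202].


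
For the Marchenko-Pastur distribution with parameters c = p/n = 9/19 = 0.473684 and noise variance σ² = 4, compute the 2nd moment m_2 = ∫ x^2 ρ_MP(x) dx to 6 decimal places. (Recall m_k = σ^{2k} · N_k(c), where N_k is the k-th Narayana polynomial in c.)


E[X²] = σ⁴ (1 + c) (second MP moment). With σ² = 4 (so σ⁴ = 16) and c = 9/19 = 0.473684: E[X²] = 16 · (1 + 0.473684) = 16 · 1.473684.

So E[X^2] = 23.578947.


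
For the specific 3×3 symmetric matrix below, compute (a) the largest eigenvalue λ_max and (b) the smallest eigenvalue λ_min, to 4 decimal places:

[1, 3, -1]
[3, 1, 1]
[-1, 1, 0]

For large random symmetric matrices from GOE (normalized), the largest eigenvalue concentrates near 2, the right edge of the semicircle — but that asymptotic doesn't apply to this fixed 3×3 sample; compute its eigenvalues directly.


Since M is real symmetric, all three eigenvalues are real; they are the roots of det(λI − M) = λ³ − (tr M) λ² + s λ − det M, where s is the sum of the principal 2×2 minors.
tr M = 1 + 1 + 0 = 2.
s = (1·1 − 3²) + (1·0 − (-1)²) + (1·0 − 1²) = -8 + (-1) + (-1) = -10.
det M (expand along row 1) = 1·(-1) − 3·1 + (-1)·4 = -8.
Characteristic polynomial: λ³ − 2λ² − 10λ + 8 = 0.
Substitute λ = y + (tr M)/3 = y + 0.666667 to remove the quadratic term: y³ + p·y + q = 0 with p = s − (tr M)²/3 = -11.333333 and q = −2(tr M)³/27 + (tr M)·s/3 − det M = 0.740741.
Three real roots ⇒ use the trigonometric (Viète) form: r = 2√(−p/3) = 3.887301, φ = arccos(3q/(p·r)) = arccos(-0.050441) = 1.621259 rad.
y_k = r·cos(φ/3 − 2πk/3) for k = 0, 1, 2 gives y = 3.333333, 0.065384, -3.398717.
λ_k = y_k + 0.666667 gives λ = 4.0000, 0.7321, -2.7321 (check: the sum is 2.0000 = tr M).

Hence λ_max = 4.0000 and λ_min = -2.7321.


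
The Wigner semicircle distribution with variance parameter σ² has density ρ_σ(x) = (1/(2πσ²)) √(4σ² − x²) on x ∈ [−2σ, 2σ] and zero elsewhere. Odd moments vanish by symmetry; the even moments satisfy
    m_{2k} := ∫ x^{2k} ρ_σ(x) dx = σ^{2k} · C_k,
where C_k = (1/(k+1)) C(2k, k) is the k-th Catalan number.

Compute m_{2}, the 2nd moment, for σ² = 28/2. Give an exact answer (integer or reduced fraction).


By the scaled semicircle moment identity, m_{2k} = σ^{2k} · C_k with k = 1.
C_1 = (1/(k+1)) · C(2k, k) = (1/2) · C(2, 1) = (1/2) · 2 = 1.
σ^{2k} = (σ²)^k = (28/2)^1 = 14.

Therefore m_{2} = σ^{2} · C_1 = 14 · 1 = 14.


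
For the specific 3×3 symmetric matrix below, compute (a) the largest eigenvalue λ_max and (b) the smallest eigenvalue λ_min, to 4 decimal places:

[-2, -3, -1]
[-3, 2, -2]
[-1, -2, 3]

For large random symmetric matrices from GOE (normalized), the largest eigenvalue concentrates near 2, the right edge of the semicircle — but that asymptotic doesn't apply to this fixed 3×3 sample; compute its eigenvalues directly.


Since M is real symmetric, all three eigenvalues are real; they are the roots of det(λI − M) = λ³ − (tr M) λ² + s λ − det M, where s is the sum of the principal 2×2 minors.
tr M = -2 + 2 + 3 = 3.
s = ((-2)·2 − (-3)²) + ((-2)·3 − (-1)²) + (2·3 − (-2)²) = -13 + (-7) + 2 = -18.
det M (expand along row 1) = (-2)·2 − (-3)·(-11) + (-1)·8 = -45.
Characteristic polynomial: λ³ − 3λ² − 18λ + 45 = 0.
Substitute λ = y + (tr M)/3 = y + 1.000000 to remove the quadratic term: y³ + p·y + q = 0 with p = s − (tr M)²/3 = -21.000000 and q = −2(tr M)³/27 + (tr M)·s/3 − det M = 25.000000.
Three real roots ⇒ use the trigonometric (Viète) form: r = 2√(−p/3) = 5.291503, φ = arccos(3q/(p·r)) = arccos(-0.674937) = 2.311675 rad.
y_k = r·cos(φ/3 − 2πk/3) for k = 0, 1, 2 gives y = 3.796769, 1.293544, -5.090313.
λ_k = y_k + 1.000000 gives λ = 4.7968, 2.2935, -4.0903 (check: the sum is 3.0000 = tr M).

Hence λ_max = 4.7968 and λ_min = -4.0903.


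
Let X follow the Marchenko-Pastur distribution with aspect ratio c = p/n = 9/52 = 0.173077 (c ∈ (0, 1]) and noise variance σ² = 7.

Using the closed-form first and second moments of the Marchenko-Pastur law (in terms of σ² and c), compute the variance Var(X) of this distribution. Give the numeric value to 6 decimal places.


Recall the MP moments m_1 = E[X] = σ² and m_2 = E[X²] = σ⁴ (1 + c).
m_1 = E[X] = σ² = 7, so m_1² = 49.
m_2 = E[X²] = σ⁴ (1 + c) = 49 · (1 + 0.173077) = 49 · 1.173077 = 57.480769.
(Note m_2 − m_1² simplifies to c · σ⁴ = 0.173077 · 49.)

Var(X) = m_2 − m_1² = 57.480769 − 49 = 8.480769.


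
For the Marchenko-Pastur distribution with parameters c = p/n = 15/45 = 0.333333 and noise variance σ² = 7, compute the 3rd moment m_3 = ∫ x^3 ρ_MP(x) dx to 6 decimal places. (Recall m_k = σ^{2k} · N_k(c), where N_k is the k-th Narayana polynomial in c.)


E[X³] = σ⁶ (1 + 3c + c²) (third MP moment). With σ² = 7 (so σ⁶ = 343) and c = 15/45 = 0.333333: E[X³] = 343 · (1 + 3·0.333333 + (0.333333)²) = 343 · 2.111111.

So E[X^3] = 724.111111.


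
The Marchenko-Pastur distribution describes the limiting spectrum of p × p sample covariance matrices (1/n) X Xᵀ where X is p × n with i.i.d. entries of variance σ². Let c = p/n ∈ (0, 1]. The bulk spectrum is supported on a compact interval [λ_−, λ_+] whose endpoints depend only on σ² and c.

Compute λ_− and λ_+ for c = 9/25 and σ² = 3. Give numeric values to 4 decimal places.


c = 9/25 = 0.360000; √c = 0.600000.
λ_− = σ² (1 − √c)² = 3 · (1 − 0.600000)² = 3 · (0.400000)² = 0.480000.
λ_+ = σ² (1 + √c)² = 3 · (1 + 0.600000)² = 3 · (1.600000)² = 7.680000.

Rounded to 4 decimal places: λ_− ≈ 0.4800, λ_+ ≈ 7.6800.


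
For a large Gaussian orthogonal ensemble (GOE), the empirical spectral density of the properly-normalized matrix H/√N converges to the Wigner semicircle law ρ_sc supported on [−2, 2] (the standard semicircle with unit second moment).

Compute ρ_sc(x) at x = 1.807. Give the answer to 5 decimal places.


ρ_sc(x) = (1/(2π)) √(4 − x²). With x = 1.807:
  4 − x² = 4 − (1.807)² = 4 − 3.265249 = 0.734751.
  √(4 − x²) = 0.857176.
  1/(2π) = 0.159155.
  ρ_sc(1.807) = 0.159155 · 0.857176 = 0.136424.

Rounded to 5 decimal places: ρ_sc(1.807) ≈ 0.13642.


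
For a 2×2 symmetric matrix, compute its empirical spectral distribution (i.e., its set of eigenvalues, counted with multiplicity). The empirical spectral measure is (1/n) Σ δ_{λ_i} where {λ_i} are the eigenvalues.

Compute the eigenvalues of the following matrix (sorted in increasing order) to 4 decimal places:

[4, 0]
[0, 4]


Since M is real symmetric, both eigenvalues are real; they are the roots of det(λI − M) = λ² − (tr M) λ + det M.
tr M = 4 + 4 = 8.
det M = 4·4 − 0² = 16 − 0 = 16.
Characteristic polynomial: λ² − 8λ + 16 = 0.
Discriminant Δ = (tr M)² − 4·det M = 64 − 64 = 0; √Δ = 0.000000.
λ = (tr M ± √Δ)/2 = (8 ± 0.000000)/2, giving (tr M − √Δ)/2 = 4.0000 and (tr M + √Δ)/2 = 4.0000.

Eigenvalues sorted in increasing order: [4.0000, 4.0000].


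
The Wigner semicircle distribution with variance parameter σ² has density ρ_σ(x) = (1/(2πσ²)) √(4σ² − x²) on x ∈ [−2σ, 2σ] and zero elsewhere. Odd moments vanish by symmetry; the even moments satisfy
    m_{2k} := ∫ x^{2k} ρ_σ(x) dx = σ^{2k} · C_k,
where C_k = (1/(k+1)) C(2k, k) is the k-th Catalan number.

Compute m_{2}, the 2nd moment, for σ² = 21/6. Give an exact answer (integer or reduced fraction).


By the scaled semicircle moment identity, m_{2k} = σ^{2k} · C_k with k = 1.
C_1 = (1/(k+1)) · C(2k, k) = (1/2) · C(2, 1) = (1/2) · 2 = 1.
σ^{2k} = (σ²)^k = (21/6)^1 = 7/2.

Therefore m_{2} = σ^{2} · C_1 = (7/2) · 1 = 7/2.


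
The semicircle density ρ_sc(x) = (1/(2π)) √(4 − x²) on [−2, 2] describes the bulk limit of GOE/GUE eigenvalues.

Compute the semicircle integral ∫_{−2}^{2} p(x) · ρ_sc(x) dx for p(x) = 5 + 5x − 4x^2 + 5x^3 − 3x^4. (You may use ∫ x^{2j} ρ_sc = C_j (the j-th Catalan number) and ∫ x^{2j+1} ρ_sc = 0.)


Write p(x) = Σ a_i x^i, split into monomials and integrate each against ρ_sc separately.
Using ∫ x^{2j} ρ_sc = C_j = (1/(j+1)) C(2j, j) (Catalan numbers) and ∫ x^{2j+1} ρ_sc = 0 (odd monomials vanish by symmetry):
  i = 0 (even): a_0 · C_{0} = 5 · 1 = 5
  i = 1 (odd): ∫ x^1 ρ_sc = 0 (vanishes)
  i = 2 (even): a_2 · C_{1} = -4 · 1 = -4
  i = 3 (odd): ∫ x^3 ρ_sc = 0 (vanishes)
  i = 4 (even): a_4 · C_{2} = -3 · 2 = -6

Summing the contributions: ∫_{−2}^{2} p(x) ρ_sc(x) dx = 5 + (-4) + (-6) = -5.


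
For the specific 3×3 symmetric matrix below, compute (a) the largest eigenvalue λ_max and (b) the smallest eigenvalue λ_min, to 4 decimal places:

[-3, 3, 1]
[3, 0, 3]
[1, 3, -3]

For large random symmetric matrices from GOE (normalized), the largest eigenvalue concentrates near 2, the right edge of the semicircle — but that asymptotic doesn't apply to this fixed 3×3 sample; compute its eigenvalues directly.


Since M is real symmetric, all three eigenvalues are real; they are the roots of det(λI − M) = λ³ − (tr M) λ² + s λ − det M, where s is the sum of the principal 2×2 minors.
tr M = -3 + 0 + (-3) = -6.
s = ((-3)·0 − 3²) + ((-3)·(-3) − 1²) + (0·(-3) − 3²) = -9 + 8 + (-9) = -10.
det M (expand along row 1) = (-3)·(-9) − 3·(-12) + 1·9 = 72.
Characteristic polynomial: λ³ + 6λ² − 10λ − 72 = 0.
Substitute λ = y + (tr M)/3 = y − 2.000000 to remove the quadratic term: y³ + p·y + q = 0 with p = s − (tr M)²/3 = -22.000000 and q = −2(tr M)³/27 + (tr M)·s/3 − det M = -36.000000.
Three real roots ⇒ use the trigonometric (Viète) form: r = 2√(−p/3) = 5.416026, φ = arccos(3q/(p·r)) = arccos(0.906401) = 0.436112 rad.
y_k = r·cos(φ/3 − 2πk/3) for k = 0, 1, 2 gives y = 5.358899, -2.000000, -3.358899.
λ_k = y_k − 2.000000 gives λ = 3.3589, -4.0000, -5.3589 (check: the sum is -6.0000 = tr M).

Hence λ_max = 3.3589 and λ_min = -5.3589.


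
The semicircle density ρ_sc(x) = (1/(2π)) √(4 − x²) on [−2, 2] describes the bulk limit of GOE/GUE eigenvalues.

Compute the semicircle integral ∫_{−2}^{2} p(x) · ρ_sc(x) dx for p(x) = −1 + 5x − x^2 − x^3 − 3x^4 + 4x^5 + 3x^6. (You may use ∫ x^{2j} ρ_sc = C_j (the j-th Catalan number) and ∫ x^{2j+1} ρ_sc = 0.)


Write p(x) = Σ a_i x^i, split into monomials and integrate each against ρ_sc separately.
Using ∫ x^{2j} ρ_sc = C_j = (1/(j+1)) C(2j, j) (Catalan numbers) and ∫ x^{2j+1} ρ_sc = 0 (odd monomials vanish by symmetry):
  i = 0 (even): a_0 · C_{0} = -1 · 1 = -1
  i = 1 (odd): ∫ x^1 ρ_sc = 0 (vanishes)
  i = 2 (even): a_2 · C_{1} = -1 · 1 = -1
  i = 3 (odd): ∫ x^3 ρ_sc = 0 (vanishes)
  i = 4 (even): a_4 · C_{2} = -3 · 2 = -6
  i = 5 (odd): ∫ x^5 ρ_sc = 0 (vanishes)
  i = 6 (even): a_6 · C_{3} = 3 · 5 = 15

Summing the contributions: ∫_{−2}^{2} p(x) ρ_sc(x) dx = (-1) + (-1) + (-6) + 15 = 7.


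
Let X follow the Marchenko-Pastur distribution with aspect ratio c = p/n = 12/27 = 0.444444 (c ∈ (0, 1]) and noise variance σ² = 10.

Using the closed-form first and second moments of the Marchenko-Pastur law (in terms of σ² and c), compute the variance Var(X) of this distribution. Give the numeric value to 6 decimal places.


Recall the MP moments m_1 = E[X] = σ² and m_2 = E[X²] = σ⁴ (1 + c).
m_1 = E[X] = σ² = 10, so m_1² = 100.
m_2 = E[X²] = σ⁴ (1 + c) = 100 · (1 + 0.444444) = 100 · 1.444444 = 144.444444.
(Note m_2 − m_1² simplifies to c · σ⁴ = 0.444444 · 100.)

Var(X) = m_2 − m_1² = 144.444444 − 100 = 44.444444.


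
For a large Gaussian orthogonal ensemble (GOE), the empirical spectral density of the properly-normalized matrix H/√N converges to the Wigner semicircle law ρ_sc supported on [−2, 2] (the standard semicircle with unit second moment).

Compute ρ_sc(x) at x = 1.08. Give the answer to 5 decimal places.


ρ_sc(x) = (1/(2π)) √(4 − x²). With x = 1.08:
  4 − x² = 4 − (1.08)² = 4 − 1.166400 = 2.833600.
  √(4 − x²) = 1.683330.
  1/(2π) = 0.159155.
  ρ_sc(1.08) = 0.159155 · 1.683330 = 0.267910.

Rounded to 5 decimal places: ρ_sc(1.08) ≈ 0.26791.


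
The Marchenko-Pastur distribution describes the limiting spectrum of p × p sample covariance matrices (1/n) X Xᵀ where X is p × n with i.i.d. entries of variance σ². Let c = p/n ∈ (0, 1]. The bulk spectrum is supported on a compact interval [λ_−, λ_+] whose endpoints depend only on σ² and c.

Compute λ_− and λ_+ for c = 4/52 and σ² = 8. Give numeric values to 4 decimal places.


c = 4/52 = 0.076923; √c = 0.277350.
λ_− = σ² (1 − √c)² = 8 · (1 − 0.277350)² = 8 · (0.722650)² = 4.177783.
λ_+ = σ² (1 + √c)² = 8 · (1 + 0.277350)² = 8 · (1.277350)² = 13.052986.

Rounded to 4 decimal places: λ_− ≈ 4.1778, λ_+ ≈ 13.0530.


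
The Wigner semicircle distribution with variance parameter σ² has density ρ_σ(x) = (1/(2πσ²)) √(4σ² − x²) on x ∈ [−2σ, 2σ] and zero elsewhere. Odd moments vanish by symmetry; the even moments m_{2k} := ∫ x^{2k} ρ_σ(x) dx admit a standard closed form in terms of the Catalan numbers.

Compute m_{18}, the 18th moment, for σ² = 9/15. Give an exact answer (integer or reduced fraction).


By the scaled semicircle moment identity, m_{2k} = σ^{2k} · C_k with k = 9.
C_9 = (1/(k+1)) · C(2k, k) = (1/10) · C(18, 9) = (1/10) · 48620 = 4862.
σ^{2k} = (σ²)^k = (9/15)^9 = 19683/1953125.

Therefore m_{18} = σ^{18} · C_9 = (19683/1953125) · 4862 = 95698746/1953125.


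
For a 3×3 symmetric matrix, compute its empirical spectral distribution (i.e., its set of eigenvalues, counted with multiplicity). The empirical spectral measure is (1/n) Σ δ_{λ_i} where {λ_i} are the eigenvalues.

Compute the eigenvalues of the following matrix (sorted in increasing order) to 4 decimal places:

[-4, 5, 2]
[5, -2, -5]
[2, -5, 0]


Since M is real symmetric, all three eigenvalues are real; they are the roots of det(λI − M) = λ³ − (tr M) λ² + s λ − det M, where s is the sum of the principal 2×2 minors.
tr M = -4 + (-2) + 0 = -6.
s = ((-4)·(-2) − 5²) + ((-4)·0 − 2²) + ((-2)·0 − (-5)²) = -17 + (-4) + (-25) = -46.
det M (expand along row 1) = (-4)·(-25) − 5·10 + 2·(-21) = 8.
Characteristic polynomial: λ³ + 6λ² − 46λ − 8 = 0.
Substitute λ = y + (tr M)/3 = y − 2.000000 to remove the quadratic term: y³ + p·y + q = 0 with p = s − (tr M)²/3 = -58.000000 and q = −2(tr M)³/27 + (tr M)·s/3 − det M = 100.000000.
Three real roots ⇒ use the trigonometric (Viète) form: r = 2√(−p/3) = 8.793937, φ = arccos(3q/(p·r)) = arccos(-0.588180) = 2.199602 rad.
y_k = r·cos(φ/3 − 2πk/3) for k = 0, 1, 2 gives y = 6.534213, 1.829760, -8.363973.
λ_k = y_k − 2.000000 gives λ = 4.5342, -0.1702, -10.3640 (check: the sum is -6.0000 = tr M).

Eigenvalues sorted in increasing order: [-10.3640, -0.1702, 4.5342].


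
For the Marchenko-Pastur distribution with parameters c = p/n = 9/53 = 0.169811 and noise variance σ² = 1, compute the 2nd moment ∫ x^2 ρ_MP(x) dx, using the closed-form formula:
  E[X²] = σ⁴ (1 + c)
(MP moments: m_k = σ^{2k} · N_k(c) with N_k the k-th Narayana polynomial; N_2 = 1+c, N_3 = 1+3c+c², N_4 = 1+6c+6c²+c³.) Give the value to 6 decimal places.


E[X²] = σ⁴ (1 + c) (second MP moment). With σ² = 1 (so σ⁴ = 1) and c = 9/53 = 0.169811: E[X²] = 1 · (1 + 0.169811) = 1 · 1.169811.

So E[X^2] = 1.169811.


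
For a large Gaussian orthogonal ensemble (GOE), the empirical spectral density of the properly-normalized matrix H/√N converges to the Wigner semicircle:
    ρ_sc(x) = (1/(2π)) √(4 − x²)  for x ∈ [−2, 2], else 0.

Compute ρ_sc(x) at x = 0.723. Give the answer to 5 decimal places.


ρ_sc(x) = (1/(2π)) √(4 − x²). With x = 0.723:
  4 − x² = 4 − (0.723)² = 4 − 0.522729 = 3.477271.
  √(4 − x²) = 1.864744.
  1/(2π) = 0.159155.
  ρ_sc(0.723) = 0.159155 · 1.864744 = 0.296783.

Rounded to 5 decimal places: ρ_sc(0.723) ≈ 0.29678.


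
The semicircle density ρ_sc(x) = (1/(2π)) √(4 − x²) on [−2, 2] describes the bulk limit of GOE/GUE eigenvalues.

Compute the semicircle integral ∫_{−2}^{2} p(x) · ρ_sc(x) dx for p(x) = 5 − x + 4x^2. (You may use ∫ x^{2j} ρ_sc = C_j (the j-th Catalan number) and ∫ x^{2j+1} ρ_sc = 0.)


Write p(x) = Σ a_i x^i, split into monomials and integrate each against ρ_sc separately.
Using ∫ x^{2j} ρ_sc = C_j = (1/(j+1)) C(2j, j) (Catalan numbers) and ∫ x^{2j+1} ρ_sc = 0 (odd monomials vanish by symmetry):
  i = 0 (even): a_0 · C_{0} = 5 · 1 = 5
  i = 1 (odd): ∫ x^1 ρ_sc = 0 (vanishes)
  i = 2 (even): a_2 · C_{1} = 4 · 1 = 4

Summing the contributions: ∫_{−2}^{2} p(x) ρ_sc(x) dx = 5 + 4 = 9.


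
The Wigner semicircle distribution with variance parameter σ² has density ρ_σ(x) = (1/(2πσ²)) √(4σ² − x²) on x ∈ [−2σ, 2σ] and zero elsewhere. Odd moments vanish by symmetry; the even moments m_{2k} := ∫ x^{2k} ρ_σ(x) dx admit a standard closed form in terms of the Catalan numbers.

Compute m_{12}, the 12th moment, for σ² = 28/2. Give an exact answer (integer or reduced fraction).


By the scaled semicircle moment identity, m_{2k} = σ^{2k} · C_k with k = 6.
C_6 = (1/(k+1)) · C(2k, k) = (1/7) · C(12, 6) = (1/7) · 924 = 132.
σ^{2k} = (σ²)^k = (28/2)^6 = 7529536.

Therefore m_{12} = σ^{12} · C_6 = 7529536 · 132 = 993898752.


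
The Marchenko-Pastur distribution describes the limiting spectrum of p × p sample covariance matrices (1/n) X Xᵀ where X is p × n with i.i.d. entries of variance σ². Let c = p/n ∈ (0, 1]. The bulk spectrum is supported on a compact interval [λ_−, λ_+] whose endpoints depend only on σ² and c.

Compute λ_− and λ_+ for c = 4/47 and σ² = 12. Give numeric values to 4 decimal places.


c = 4/47 = 0.085106; √c = 0.291730.
λ_− = σ² (1 − √c)² = 12 · (1 − 0.291730)² = 12 · (0.708270)² = 6.019757.
λ_+ = σ² (1 + √c)² = 12 · (1 + 0.291730)² = 12 · (1.291730)² = 20.022796.

Rounded to 4 decimal places: λ_− ≈ 6.0198, λ_+ ≈ 20.0228.


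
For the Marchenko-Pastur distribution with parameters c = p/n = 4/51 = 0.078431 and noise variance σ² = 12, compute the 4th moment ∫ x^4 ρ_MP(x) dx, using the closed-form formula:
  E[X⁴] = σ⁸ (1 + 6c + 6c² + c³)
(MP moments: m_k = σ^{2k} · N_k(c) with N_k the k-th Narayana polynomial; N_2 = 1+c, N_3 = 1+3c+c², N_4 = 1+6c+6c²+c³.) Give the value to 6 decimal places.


E[X⁴] = σ⁸ (1 + 6c + 6c² + c³) (fourth MP moment). With σ² = 12 (so σ⁸ = 20736) and c = 4/51 = 0.078431: E[X⁴] = 20736 · (1 + 6·0.078431 + 6·(0.078431)² + (0.078431)³) = 20736 · 1.507980.

So E[X^4] = 31269.464686.


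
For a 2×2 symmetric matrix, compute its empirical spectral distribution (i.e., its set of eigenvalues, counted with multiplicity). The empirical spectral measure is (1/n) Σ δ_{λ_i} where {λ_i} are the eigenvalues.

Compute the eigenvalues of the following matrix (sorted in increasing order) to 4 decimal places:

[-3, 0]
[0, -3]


Since M is real symmetric, both eigenvalues are real; they are the roots of det(λI − M) = λ² − (tr M) λ + det M.
tr M = -3 + (-3) = -6.
det M = (-3)·(-3) − 0² = 9 − 0 = 9.
Characteristic polynomial: λ² + 6λ + 9 = 0.
Discriminant Δ = (tr M)² − 4·det M = 36 − 36 = 0; √Δ = 0.000000.
λ = (tr M ± √Δ)/2 = (-6 ± 0.000000)/2, giving (tr M − √Δ)/2 = -3.0000 and (tr M + √Δ)/2 = -3.0000.

Eigenvalues sorted in increasing order: [-3.0000, -3.0000].


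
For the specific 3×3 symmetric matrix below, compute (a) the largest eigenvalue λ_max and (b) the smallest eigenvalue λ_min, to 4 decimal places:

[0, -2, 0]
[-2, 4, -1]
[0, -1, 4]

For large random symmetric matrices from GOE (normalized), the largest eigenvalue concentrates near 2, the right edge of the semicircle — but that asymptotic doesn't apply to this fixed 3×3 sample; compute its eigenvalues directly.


Since M is real symmetric, all three eigenvalues are real; they are the roots of det(λI − M) = λ³ − (tr M) λ² + s λ − det M, where s is the sum of the principal 2×2 minors.
tr M = 0 + 4 + 4 = 8.
s = (0·4 − (-2)²) + (0·4 − 0²) + (4·4 − (-1)²) = -4 + 0 + 15 = 11.
det M (expand along row 1) = 0·15 − (-2)·(-8) + 0·2 = -16.
Characteristic polynomial: λ³ − 8λ² + 11λ + 16 = 0.
Substitute λ = y + (tr M)/3 = y + 2.666667 to remove the quadratic term: y³ + p·y + q = 0 with p = s − (tr M)²/3 = -10.333333 and q = −2(tr M)³/27 + (tr M)·s/3 − det M = 7.407407.
Three real roots ⇒ use the trigonometric (Viète) form: r = 2√(−p/3) = 3.711843, φ = arccos(3q/(p·r)) = arccos(-0.579372) = 2.188754 rad.
y_k = r·cos(φ/3 − 2πk/3) for k = 0, 1, 2 gives y = 2.766998, 0.759192, -3.526190.
λ_k = y_k + 2.666667 gives λ = 5.4337, 3.4259, -0.8595 (check: the sum is 8.0000 = tr M).

Hence λ_max = 5.4337 and λ_min = -0.8595.


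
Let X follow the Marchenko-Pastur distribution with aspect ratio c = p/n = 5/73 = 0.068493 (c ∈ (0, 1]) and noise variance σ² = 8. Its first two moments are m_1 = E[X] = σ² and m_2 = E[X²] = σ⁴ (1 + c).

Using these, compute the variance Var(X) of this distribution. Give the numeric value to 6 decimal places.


m_1 = E[X] = σ² = 8, so m_1² = 64.
m_2 = E[X²] = σ⁴ (1 + c) = 64 · (1 + 0.068493) = 64 · 1.068493 = 68.383562.
(Note m_2 − m_1² simplifies to c · σ⁴ = 0.068493 · 64.)

Var(X) = m_2 − m_1² = 68.383562 − 64 = 4.383562.


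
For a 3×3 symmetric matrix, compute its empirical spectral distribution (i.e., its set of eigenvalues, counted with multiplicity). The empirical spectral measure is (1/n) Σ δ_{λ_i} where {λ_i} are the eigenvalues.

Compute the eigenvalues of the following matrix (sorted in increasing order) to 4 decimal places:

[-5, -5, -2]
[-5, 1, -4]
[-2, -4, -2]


Since M is real symmetric, all three eigenvalues are real; they are the roots of det(λI − M) = λ³ − (tr M) λ² + s λ − det M, where s is the sum of the principal 2×2 minors.
tr M = -5 + 1 + (-2) = -6.
s = ((-5)·1 − (-5)²) + ((-5)·(-2) − (-2)²) + (1·(-2) − (-4)²) = -30 + 6 + (-18) = -42.
det M (expand along row 1) = (-5)·(-18) − (-5)·2 + (-2)·22 = 56.
Characteristic polynomial: λ³ + 6λ² − 42λ − 56 = 0.
Substitute λ = y + (tr M)/3 = y − 2.000000 to remove the quadratic term: y³ + p·y + q = 0 with p = s − (tr M)²/3 = -54.000000 and q = −2(tr M)³/27 + (tr M)·s/3 − det M = 44.000000.
Three real roots ⇒ use the trigonometric (Viète) form: r = 2√(−p/3) = 8.485281, φ = arccos(3q/(p·r)) = arccos(-0.288081) = 1.863018 rad.
y_k = r·cos(φ/3 − 2πk/3) for k = 0, 1, 2 gives y = 6.901024, 0.825222, -7.726246.
λ_k = y_k − 2.000000 gives λ = 4.9010, -1.1748, -9.7262 (check: the sum is -6.0000 = tr M).

Eigenvalues sorted in increasing order: [-9.7262, -1.1748, 4.9010].


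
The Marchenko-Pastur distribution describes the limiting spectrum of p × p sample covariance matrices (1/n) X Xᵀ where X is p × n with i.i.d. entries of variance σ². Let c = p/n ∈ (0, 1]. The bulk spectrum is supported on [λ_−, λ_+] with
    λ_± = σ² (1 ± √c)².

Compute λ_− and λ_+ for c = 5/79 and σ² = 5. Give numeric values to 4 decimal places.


c = 5/79 = 0.063291; √c = 0.251577.
λ_− = σ² (1 − √c)² = 5 · (1 − 0.251577)² = 5 · (0.748423)² = 2.800683.
λ_+ = σ² (1 + √c)² = 5 · (1 + 0.251577)² = 5 · (1.251577)² = 7.832229.

Rounded to 4 decimal places: λ_− ≈ 2.8007, λ_+ ≈ 7.8322.


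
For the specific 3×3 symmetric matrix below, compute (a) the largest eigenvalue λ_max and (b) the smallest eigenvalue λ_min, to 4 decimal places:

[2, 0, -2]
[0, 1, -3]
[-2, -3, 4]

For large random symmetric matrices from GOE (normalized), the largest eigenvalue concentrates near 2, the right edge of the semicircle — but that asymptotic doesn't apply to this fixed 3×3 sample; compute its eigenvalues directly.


Since M is real symmetric, all three eigenvalues are real; they are the roots of det(λI − M) = λ³ − (tr M) λ² + s λ − det M, where s is the sum of the principal 2×2 minors.
tr M = 2 + 1 + 4 = 7.
s = (2·1 − 0²) + (2·4 − (-2)²) + (1·4 − (-3)²) = 2 + 4 + (-5) = 1.
det M (expand along row 1) = 2·(-5) − 0·(-6) + (-2)·2 = -14.
Characteristic polynomial: λ³ − 7λ² + λ + 14 = 0.
Substitute λ = y + (tr M)/3 = y + 2.333333 to remove the quadratic term: y³ + p·y + q = 0 with p = s − (tr M)²/3 = -15.333333 and q = −2(tr M)³/27 + (tr M)·s/3 − det M = -9.074074.
Three real roots ⇒ use the trigonometric (Viète) form: r = 2√(−p/3) = 4.521553, φ = arccos(3q/(p·r)) = arccos(0.392644) = 1.167291 rad.
y_k = r·cos(φ/3 − 2πk/3) for k = 0, 1, 2 gives y = 4.183576, -0.606325, -3.577252.
λ_k = y_k + 2.333333 gives λ = 6.5169, 1.7270, -1.2439 (check: the sum is 7.0000 = tr M).

Hence λ_max = 6.5169 and λ_min = -1.2439.


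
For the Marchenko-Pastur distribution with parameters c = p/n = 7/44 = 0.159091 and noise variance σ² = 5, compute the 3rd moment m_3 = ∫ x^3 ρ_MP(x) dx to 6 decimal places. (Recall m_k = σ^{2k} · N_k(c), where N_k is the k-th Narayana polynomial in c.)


E[X³] = σ⁶ (1 + 3c + c²) (third MP moment). With σ² = 5 (so σ⁶ = 125) and c = 7/44 = 0.159091: E[X³] = 125 · (1 + 3·0.159091 + (0.159091)²) = 125 · 1.502583.

So E[X^3] = 187.822831.
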